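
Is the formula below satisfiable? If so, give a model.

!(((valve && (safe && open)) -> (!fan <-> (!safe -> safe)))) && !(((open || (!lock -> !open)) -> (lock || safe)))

Case safe = True: the conjunct !(((open || (!lock -> !open)) -> (lock || safe))) becomes !(((open || (!lock -> !open)) -> True)) = False.
Case safe = False: the conjunct !(((valve && (safe && open)) -> (!fan <-> (!safe -> safe)))) becomes !((False -> fan)) = False.
Both cases fail — unsatisfiable.

Unsatisfiable — no assignment works.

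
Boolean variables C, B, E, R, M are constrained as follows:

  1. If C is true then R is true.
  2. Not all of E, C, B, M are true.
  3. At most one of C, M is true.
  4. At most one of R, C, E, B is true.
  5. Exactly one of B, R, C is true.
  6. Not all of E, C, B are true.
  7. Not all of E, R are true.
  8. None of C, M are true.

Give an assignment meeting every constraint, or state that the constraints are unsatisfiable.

C = False; B = False; E = False; R = True; M = False

  (1) C=F ⇒ R: vacuous ✓
  (2) {E, C, B, M}: 0/4 true — not all ✓
  (3) {C, M}: 0 true — at most one ✓
  (4) {R, C, E, B}: 1 true — at most one ✓
  (5) {B, R, C}: 1 true — exactly one ✓
  (6) {E, C, B}: 0/3 true — not all ✓
  (7) {E, R}: 1/2 true — not all ✓
  (8) {C, M}: 0 true — none ✓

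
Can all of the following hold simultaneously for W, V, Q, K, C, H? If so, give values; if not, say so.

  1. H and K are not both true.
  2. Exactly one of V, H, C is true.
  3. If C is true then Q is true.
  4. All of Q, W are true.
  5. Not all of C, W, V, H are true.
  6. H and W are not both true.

W: True, V: True, Q: True, K: True, C: False, H: False

  (1) H=F, K=T — not both ✓
  (2) {V, H, C}: 1 true — exactly one ✓
  (3) C=F ⇒ Q: vacuous ✓
  (4) {Q, W}: all 2 true ✓
  (5) {C, W, V, H}: 2/4 true — not all ✓
  (6) H=F, W=T — not both ✓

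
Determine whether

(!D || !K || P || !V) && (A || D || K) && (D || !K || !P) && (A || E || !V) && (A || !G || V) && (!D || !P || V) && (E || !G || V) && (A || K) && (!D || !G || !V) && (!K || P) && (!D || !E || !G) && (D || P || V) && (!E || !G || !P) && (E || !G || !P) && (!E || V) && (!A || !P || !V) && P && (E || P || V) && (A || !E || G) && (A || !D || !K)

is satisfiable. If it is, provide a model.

P=T, K=F, A=T, G=F, E=F, V=F, D=F

Unit clause (P) forces P = True.
Try K = True:
  (D || !K || !P) forces D = True.
  (!D || !P || V) forces V = True.
  (!D || !G || !V) forces G = False.
  (!A || !P || !V) forces A = False.
  clause (A || !D || !K) is falsified — backtrack.
So K = False.
  then (A || K) forces A = True.
  then (!A || !P || !V) forces V = False.
  then (!D || !P || V) forces D = False.
  then (!E || V) forces E = False.
  then (E || !G || V) forces G = False.
All clauses satisfied.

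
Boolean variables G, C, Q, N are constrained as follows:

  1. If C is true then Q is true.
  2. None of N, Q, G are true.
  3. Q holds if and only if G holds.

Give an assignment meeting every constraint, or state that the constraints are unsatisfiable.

G=F, C=F, Q=F, N=F

  (1) C=F ⇒ Q: vacuous ✓
  (2) {N, Q, G}: 0 true — none ✓
  (3) Q=F, G=F — same ✓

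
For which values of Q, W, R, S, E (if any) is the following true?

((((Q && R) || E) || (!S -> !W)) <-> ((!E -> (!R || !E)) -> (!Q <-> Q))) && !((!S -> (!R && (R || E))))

Q = False, W = True, R = False, S = False, E = False

  (((Q && R) || E) || (!S -> !W)) <-> ((!E -> (!R || !E)) -> (!Q <-> Q)) = True
    ((Q && R) || E) || (!S -> !W) = False
      (Q && R) || E = False
        Q && R = False
      !S -> !W = False
        !S = True
        !W = False
    (!E -> (!R || !E)) -> (!Q <-> Q) = False
      !E -> (!R || !E) = True
        !E = True
        !R || !E = True
          !R = True
          !E = True
      !Q <-> Q = False
        !Q = True
  !((!S -> (!R && (R || E)))) = True
    !S -> (!R && (R || E)) = False
      !S = True
      !R && (R || E) = False
        !R = True
        R || E = False
Both conjuncts True, so the formula holds.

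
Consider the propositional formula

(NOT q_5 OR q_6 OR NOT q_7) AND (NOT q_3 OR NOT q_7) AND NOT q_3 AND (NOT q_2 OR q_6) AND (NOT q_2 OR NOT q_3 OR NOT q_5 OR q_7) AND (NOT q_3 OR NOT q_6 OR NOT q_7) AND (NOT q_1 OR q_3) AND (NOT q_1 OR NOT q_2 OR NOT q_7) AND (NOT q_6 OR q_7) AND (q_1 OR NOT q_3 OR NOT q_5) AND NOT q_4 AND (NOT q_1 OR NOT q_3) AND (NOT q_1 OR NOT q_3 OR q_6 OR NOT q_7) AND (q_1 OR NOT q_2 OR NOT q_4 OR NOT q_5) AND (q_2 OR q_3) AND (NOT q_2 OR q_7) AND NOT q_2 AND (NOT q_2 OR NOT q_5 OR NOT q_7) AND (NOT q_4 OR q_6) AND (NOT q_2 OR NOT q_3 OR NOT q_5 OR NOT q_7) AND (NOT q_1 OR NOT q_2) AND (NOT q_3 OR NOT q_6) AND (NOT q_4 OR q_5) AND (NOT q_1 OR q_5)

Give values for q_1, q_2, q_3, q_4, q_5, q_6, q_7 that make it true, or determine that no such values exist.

Unsatisfiable — no assignment works.

Case q_2 = True:
  Clause (NOT q_2) is falsified — contradiction.
Case q_2 = False:
  (NOT q_3) forces q_3 = False.
  Clause (q_2 OR q_3) is falsified — contradiction.
Both cases fail, so the formula is unsatisfiable.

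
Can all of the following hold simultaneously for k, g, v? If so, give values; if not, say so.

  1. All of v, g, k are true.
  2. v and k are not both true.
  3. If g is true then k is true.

Case k = True:
  (1) forces v = True.
  Constraint (2) is violated (v=T, k=T) — contradiction.
Case k = False:
  Constraint (1) is violated (k=F) — contradiction.
Both cases fail — unsatisfiable.

No satisfying assignment exists.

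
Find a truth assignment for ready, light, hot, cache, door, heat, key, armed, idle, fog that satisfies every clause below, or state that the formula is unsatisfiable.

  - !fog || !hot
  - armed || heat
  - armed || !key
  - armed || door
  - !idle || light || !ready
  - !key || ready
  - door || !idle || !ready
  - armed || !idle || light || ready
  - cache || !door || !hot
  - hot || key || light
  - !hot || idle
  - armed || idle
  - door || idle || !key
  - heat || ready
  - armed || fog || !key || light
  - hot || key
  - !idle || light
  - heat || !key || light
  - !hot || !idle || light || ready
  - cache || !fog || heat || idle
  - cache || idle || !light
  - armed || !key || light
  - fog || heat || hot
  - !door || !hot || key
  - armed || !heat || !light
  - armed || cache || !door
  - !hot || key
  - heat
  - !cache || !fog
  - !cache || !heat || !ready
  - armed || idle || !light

Unit clause (heat) forces heat = True.
Try ready = False:
  (!key || ready) forces key = False.
  (hot || key) forces hot = True.
  clause (!hot || key) is falsified — backtrack.
So ready = True.
  then (!cache || !heat || !ready) forces cache = False.
Set light = False.
  then (!idle || light || !ready) forces idle = False.
  then (!hot || idle) forces hot = False.
  then (armed || idle) forces armed = True.
  then (hot || key) forces key = True.
  then (door || idle || !key) forces door = True.
Set fog = True.
All clauses satisfied.

ready: True, light: False, hot: False, cache: False, door: True, heat: True, key: True, armed: True, idle: False, fog: True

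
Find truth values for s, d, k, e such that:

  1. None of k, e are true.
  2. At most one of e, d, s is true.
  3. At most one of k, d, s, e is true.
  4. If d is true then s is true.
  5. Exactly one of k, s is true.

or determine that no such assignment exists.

s = True, d = False, k = False, e = False

  (1) {k, e}: 0 true — none ✓
  (2) {e, d, s}: 1 true — at most one ✓
  (3) {k, d, s, e}: 1 true — at most one ✓
  (4) d=F ⇒ s: vacuous ✓
  (5) {k, s}: 1 true — exactly one ✓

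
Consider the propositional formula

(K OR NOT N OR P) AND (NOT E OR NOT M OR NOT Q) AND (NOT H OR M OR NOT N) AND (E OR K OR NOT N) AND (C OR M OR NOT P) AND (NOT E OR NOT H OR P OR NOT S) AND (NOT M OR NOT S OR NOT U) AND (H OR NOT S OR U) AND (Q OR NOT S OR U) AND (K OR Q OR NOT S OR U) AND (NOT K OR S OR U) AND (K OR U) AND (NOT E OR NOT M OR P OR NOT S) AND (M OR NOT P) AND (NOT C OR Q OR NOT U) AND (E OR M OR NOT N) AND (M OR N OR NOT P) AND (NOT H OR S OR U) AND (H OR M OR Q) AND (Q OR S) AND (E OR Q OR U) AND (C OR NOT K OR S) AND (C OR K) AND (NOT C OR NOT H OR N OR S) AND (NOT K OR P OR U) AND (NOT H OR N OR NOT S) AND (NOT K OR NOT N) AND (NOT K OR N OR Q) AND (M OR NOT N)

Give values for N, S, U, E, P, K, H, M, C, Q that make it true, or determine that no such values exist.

N = False; S = True; U = True; E = False; P = False; K = False; H = False; M = False; C = True; Q = True

Set N = False.
Set S = True.
  then (NOT H OR N OR NOT S) forces H = False.
  then (H OR NOT S OR U) forces U = True.
  then (NOT M OR NOT S OR NOT U) forces M = False.
  then (M OR NOT P) forces P = False.
  then (H OR M OR Q) forces Q = True.
Set E = False.
Set K = False.
  then (C OR K) forces C = True.
All clauses satisfied.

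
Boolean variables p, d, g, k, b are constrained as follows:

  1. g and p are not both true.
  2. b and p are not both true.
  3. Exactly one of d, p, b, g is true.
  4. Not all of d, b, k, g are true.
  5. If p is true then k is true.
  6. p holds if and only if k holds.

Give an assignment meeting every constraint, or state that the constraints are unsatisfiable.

p = True; d = False; g = False; k = True; b = False

  (1) g=F, p=T — not both ✓
  (2) b=F, p=T — not both ✓
  (3) {d, p, b, g}: 1 true — exactly one ✓
  (4) {d, b, k, g}: 1/4 true — not all ✓
  (5) p=T ⇒ k: T ✓
  (6) p=T, k=T — same ✓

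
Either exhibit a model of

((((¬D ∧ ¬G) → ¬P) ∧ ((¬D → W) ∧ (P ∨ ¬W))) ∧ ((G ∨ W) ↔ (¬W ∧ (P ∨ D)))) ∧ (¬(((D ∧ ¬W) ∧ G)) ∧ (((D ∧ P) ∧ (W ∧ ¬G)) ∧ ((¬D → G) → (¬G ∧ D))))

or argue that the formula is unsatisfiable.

Case W = True: the conjunct (G ∨ W) ↔ (¬W ∧ (P ∨ D)) becomes (G ∨ True) ↔ (False ∧ (P ∨ D)) = False.
Case W = False: the conjunct W is False.
Both cases fail — unsatisfiable.

The formula is unsatisfiable.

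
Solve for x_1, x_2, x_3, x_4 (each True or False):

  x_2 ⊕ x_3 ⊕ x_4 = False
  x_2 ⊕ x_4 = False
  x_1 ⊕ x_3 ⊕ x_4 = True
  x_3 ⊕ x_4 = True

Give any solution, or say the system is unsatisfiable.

x_1 = False; x_2 = True; x_3 = False; x_4 = True

x_2 ⊕ x_3 ⊕ x_4 = T ⊕ F ⊕ T = False ✓
x_2 ⊕ x_4 = T ⊕ T = False ✓
x_1 ⊕ x_3 ⊕ x_4 = F ⊕ F ⊕ T = True ✓
x_3 ⊕ x_4 = F ⊕ T = True ✓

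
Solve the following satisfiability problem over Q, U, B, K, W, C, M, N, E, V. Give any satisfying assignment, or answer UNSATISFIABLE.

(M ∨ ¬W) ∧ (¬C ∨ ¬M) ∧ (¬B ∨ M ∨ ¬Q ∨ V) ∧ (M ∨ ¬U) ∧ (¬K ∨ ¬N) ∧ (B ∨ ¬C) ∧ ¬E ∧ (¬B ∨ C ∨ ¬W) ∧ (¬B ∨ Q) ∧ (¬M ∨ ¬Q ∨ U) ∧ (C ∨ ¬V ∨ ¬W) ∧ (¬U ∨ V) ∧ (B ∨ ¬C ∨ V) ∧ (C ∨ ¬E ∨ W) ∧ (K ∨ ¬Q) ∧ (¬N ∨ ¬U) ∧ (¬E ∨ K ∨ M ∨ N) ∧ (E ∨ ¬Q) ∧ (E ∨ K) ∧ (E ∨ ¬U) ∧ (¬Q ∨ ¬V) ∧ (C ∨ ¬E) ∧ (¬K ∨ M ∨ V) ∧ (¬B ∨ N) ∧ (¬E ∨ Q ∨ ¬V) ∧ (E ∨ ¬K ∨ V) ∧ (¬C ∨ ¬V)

Q = False; U = False; B = False; K = True; W = False; C = False; M = False; N = False; E = False; V = True

Unit clause (¬E) forces E = False.
In (E ∨ ¬Q) only ¬Q is left, so Q = False.
In (E ∨ K) only K is left, so K = True.
In (E ∨ ¬U) only ¬U is left, so U = False.
In (E ∨ ¬K ∨ V) only V is left, so V = True.
In (¬C ∨ ¬V) only ¬C is left, so C = False.
In (¬K ∨ ¬N) only ¬N is left, so N = False.
In (¬B ∨ Q) only ¬B is left, so B = False.
In (C ∨ ¬V ∨ ¬W) only ¬W is left, so W = False.
Set M = False.
All clauses satisfied.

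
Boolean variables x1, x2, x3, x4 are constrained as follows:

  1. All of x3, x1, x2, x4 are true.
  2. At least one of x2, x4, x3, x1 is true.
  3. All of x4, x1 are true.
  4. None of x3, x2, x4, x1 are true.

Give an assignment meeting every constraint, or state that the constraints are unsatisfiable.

Unsatisfiable — no assignment works.

Case x1 = True:
  Constraint (4) is violated (x1=T) — contradiction.
Case x1 = False:
  Constraint (1) is violated (x1=F) — contradiction.
Both cases fail — unsatisfiable.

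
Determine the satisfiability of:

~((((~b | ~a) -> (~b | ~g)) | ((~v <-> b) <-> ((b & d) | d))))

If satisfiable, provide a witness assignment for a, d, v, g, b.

a=F, d=F, v=F, g=T, b=T

  ~((((~b | ~a) -> (~b | ~g)) | ((~v <-> b) <-> ((b & d) | d)))) = True
    ((~b | ~a) -> (~b | ~g)) | ((~v <-> b) <-> ((b & d) | d)) = False
      (~b | ~a) -> (~b | ~g) = False
        ~b | ~a = True
          ~b = False
          ~a = True
        ~b | ~g = False
          ~b = False
          ~g = False
      (~v <-> b) <-> ((b & d) | d) = False
        ~v <-> b = True
          ~v = True
        (b & d) | d = False
          b & d = False
The formula evaluates to True.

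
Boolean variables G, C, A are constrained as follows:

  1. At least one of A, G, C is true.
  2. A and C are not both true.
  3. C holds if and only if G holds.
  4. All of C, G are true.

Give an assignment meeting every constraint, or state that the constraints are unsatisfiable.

G: True, C: True, A: False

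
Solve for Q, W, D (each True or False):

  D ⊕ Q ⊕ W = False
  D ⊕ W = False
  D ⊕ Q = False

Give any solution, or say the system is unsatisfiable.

Q=F, W=F, D=F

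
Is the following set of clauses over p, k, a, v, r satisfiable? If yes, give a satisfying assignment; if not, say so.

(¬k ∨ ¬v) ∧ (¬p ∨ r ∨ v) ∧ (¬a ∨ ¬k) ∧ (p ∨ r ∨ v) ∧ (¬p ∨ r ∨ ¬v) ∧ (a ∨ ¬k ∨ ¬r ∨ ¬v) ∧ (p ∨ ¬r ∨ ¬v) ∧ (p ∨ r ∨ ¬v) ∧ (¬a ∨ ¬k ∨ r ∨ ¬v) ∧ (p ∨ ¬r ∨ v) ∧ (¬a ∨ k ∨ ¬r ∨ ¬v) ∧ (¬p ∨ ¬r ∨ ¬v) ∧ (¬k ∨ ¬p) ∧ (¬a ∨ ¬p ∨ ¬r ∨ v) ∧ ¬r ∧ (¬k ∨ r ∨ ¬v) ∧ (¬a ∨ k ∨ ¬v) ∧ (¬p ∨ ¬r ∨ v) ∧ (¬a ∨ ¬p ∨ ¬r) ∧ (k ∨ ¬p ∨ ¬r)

No satisfying assignment exists.

Case p = True:
  (¬k ∨ ¬p) forces k = False.
  (¬r) forces r = False.
  (¬p ∨ r ∨ v) forces v = True.
  Clause (¬p ∨ r ∨ ¬v) is falsified — contradiction.
Case p = False:
  (¬r) forces r = False.
  (p ∨ r ∨ v) forces v = True.
  Clause (p ∨ r ∨ ¬v) is falsified — contradiction.
Both cases fail, so the formula is unsatisfiable.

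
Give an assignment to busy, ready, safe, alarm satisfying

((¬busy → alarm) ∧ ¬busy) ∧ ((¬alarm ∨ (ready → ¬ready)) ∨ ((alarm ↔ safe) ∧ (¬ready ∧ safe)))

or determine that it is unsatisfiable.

busy = False, ready = False, safe = False, alarm = True

  (¬busy → alarm) ∧ ¬busy = True
    ¬busy → alarm = True
      ¬busy = True
    ¬busy = True
  (¬alarm ∨ (ready → ¬ready)) ∨ ((alarm ↔ safe) ∧ (¬ready ∧ safe)) = True
    ¬alarm ∨ (ready → ¬ready) = True
      ¬alarm = False
      ready → ¬ready = True
        ¬ready = True
    (alarm ↔ safe) ∧ (¬ready ∧ safe) = False
      alarm ↔ safe = False
      ¬ready ∧ safe = False
        ¬ready = True
Both conjuncts True, so the formula holds.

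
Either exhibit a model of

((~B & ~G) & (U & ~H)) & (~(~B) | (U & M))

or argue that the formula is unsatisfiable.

M = True; G = False; U = True; H = False; B = False

  (~B & ~G) & (U & ~H) = True
    ~B & ~G = True
      ~B = True
      ~G = True
    U & ~H = True
      ~H = True
  ~(~B) | (U & M) = True
    ~(~B) = False
      ~B = True
    U & M = True
Both conjuncts True, so the formula holds.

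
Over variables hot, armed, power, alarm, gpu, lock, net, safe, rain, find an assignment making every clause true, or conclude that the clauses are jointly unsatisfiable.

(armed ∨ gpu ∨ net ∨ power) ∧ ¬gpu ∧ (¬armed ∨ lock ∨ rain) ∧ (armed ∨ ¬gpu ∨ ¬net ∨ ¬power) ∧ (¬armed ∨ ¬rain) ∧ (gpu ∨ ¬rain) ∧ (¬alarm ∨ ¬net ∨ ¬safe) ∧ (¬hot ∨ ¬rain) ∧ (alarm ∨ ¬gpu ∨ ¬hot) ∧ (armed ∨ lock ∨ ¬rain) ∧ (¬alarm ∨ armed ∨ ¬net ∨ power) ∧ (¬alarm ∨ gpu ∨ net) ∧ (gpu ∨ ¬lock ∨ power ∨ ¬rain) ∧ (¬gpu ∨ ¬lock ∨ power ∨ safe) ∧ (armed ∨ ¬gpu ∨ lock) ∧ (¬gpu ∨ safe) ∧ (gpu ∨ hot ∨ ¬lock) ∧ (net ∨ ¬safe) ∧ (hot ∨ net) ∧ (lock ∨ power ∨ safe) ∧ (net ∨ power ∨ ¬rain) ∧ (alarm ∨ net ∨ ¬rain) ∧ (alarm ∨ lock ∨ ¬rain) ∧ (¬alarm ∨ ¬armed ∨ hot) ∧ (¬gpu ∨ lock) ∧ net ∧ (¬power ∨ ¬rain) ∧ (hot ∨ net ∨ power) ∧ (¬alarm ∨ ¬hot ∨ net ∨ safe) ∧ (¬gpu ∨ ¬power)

Unit clause (¬gpu) forces gpu = False.
In (gpu ∨ ¬rain) only ¬rain is left, so rain = False.
Unit clause (net) forces net = True.
Set hot = False.
  then (gpu ∨ hot ∨ ¬lock) forces lock = False.
  then (¬armed ∨ lock ∨ rain) forces armed = False.
Set power = False.
  then (¬alarm ∨ armed ∨ ¬net ∨ power) forces alarm = False.
  then (lock ∨ power ∨ safe) forces safe = True.
All clauses satisfied.

hot = False, armed = False, power = False, alarm = False, gpu = False, lock = False, net = True, safe = True, rain = False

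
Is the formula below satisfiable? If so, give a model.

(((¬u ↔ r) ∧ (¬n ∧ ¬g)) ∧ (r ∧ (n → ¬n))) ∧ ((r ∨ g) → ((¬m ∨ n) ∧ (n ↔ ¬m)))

The formula is unsatisfiable.

Case n = True: the conjunct ¬n is False.
Case n = False: the formula simplifies to (((¬u ↔ r) ∧ ¬g) ∧ r) ∧ ((r ∨ g) → (¬m ∧ m)).
  r = True: simplifies to (¬u ∧ ¬g) ∧ (¬m ∧ m).
    m = True: the conjunct ¬m is False.
    m = False: the conjunct m is False.
  r = False: the conjunct r is False.
Both cases fail — unsatisfiable.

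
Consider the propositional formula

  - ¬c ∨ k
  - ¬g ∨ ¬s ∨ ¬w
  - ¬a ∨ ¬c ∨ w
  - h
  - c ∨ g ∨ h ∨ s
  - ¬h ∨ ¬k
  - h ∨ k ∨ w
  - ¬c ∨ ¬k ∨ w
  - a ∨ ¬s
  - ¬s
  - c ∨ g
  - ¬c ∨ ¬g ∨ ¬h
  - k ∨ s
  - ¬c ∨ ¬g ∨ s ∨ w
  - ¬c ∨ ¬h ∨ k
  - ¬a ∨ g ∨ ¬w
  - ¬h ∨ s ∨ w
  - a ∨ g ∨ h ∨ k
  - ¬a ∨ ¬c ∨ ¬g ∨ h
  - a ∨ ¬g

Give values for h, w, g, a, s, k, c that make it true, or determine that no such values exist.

Case s = True:
  Clause (¬s) is falsified — contradiction.
Case s = False:
  (h) forces h = True.
  (¬h ∨ ¬k) forces k = False.
  Clause (k ∨ s) is falsified — contradiction.
Both cases fail, so the formula is unsatisfiable.

Unsatisfiable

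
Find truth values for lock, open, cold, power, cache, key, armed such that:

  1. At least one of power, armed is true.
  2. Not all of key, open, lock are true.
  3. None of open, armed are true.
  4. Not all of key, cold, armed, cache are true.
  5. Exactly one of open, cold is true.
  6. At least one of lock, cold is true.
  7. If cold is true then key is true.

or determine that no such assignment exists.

lock = True; open = False; cold = True; power = True; cache = False; key = True; armed = False

  (1) {power, armed}: 1 true — at least one ✓
  (2) {key, open, lock}: 2/3 true — not all ✓
  (3) {open, armed}: 0 true — none ✓
  (4) {key, cold, armed, cache}: 2/4 true — not all ✓
  (5) {open, cold}: 1 true — exactly one ✓
  (6) {lock, cold}: 2 true — at least one ✓
  (7) cold=T ⇒ key: T ✓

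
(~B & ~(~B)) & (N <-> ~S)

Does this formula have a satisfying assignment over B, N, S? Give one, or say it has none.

Case B = True: the conjunct ~B is False.
Case B = False: the conjunct ~(~B) becomes ~(~False) = False.
Both cases fail — unsatisfiable.

UNSATISFIABLE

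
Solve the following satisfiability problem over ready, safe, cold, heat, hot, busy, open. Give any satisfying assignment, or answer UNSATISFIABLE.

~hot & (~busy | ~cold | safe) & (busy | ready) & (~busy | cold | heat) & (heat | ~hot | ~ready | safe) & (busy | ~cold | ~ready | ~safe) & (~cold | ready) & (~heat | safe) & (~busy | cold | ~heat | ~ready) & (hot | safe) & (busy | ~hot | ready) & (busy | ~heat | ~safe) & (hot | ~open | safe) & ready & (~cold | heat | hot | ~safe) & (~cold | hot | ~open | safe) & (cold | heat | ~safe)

Unit clause (~hot) forces hot = False.
In (hot | safe) only safe is left, so safe = True.
Unit clause (ready) forces ready = True.
Set cold = True.
  then (busy | ~cold | ~ready | ~safe) forces busy = True.
  then (~cold | heat | hot | ~safe) forces heat = True.
Set open = False.
All clauses satisfied.

ready=T, safe=T, cold=T, heat=T, hot=F, busy=T, open=F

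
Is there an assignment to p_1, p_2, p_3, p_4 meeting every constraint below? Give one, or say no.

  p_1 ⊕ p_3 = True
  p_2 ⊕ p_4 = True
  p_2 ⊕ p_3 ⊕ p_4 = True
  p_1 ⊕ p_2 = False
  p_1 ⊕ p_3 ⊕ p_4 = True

p_1=T; p_2=T; p_3=F; p_4=F

p_1 ⊕ p_3 = T ⊕ F = True ✓
p_2 ⊕ p_4 = T ⊕ F = True ✓
p_2 ⊕ p_3 ⊕ p_4 = T ⊕ F ⊕ F = True ✓
p_1 ⊕ p_2 = T ⊕ T = False ✓
p_1 ⊕ p_3 ⊕ p_4 = T ⊕ F ⊕ F = True ✓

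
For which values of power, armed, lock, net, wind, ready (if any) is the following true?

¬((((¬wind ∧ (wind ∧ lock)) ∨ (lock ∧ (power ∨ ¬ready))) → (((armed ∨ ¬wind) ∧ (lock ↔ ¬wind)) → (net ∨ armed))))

power: True, armed: False, lock: True, net: False, wind: False, ready: True

  ¬((((¬wind ∧ (wind ∧ lock)) ∨ (lock ∧ (power ∨ ¬ready))) → (((armed ∨ ¬wind) ∧ (lock ↔ ¬wind)) → (net ∨ armed)))) = True
    ((¬wind ∧ (wind ∧ lock)) ∨ (lock ∧ (power ∨ ¬ready))) → (((armed ∨ ¬wind) ∧ (lock ↔ ¬wind)) → (net ∨ armed)) = False
      (¬wind ∧ (wind ∧ lock)) ∨ (lock ∧ (power ∨ ¬ready)) = True
        ¬wind ∧ (wind ∧ lock) = False
          ¬wind = True
          wind ∧ lock = False
        lock ∧ (power ∨ ¬ready) = True
          power ∨ ¬ready = True
            ¬ready = False
      ((armed ∨ ¬wind) ∧ (lock ↔ ¬wind)) → (net ∨ armed) = False
        (armed ∨ ¬wind) ∧ (lock ↔ ¬wind) = True
          armed ∨ ¬wind = True
            ¬wind = True
          lock ↔ ¬wind = True
            ¬wind = True
        net ∨ armed = False
The formula evaluates to True.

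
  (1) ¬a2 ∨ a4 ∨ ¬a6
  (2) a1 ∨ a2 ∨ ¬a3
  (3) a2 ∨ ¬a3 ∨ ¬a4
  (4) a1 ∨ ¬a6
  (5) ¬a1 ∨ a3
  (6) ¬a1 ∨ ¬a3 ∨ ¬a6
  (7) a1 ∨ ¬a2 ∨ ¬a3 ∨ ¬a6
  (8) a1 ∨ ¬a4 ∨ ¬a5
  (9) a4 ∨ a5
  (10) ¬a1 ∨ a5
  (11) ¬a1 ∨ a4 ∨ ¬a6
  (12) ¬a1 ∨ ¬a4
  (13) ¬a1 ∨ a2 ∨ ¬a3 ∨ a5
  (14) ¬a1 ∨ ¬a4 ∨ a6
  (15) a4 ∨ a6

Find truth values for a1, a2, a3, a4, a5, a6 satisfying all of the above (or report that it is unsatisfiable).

Try a1 = True:
  (¬a1 ∨ a3) forces a3 = True.
  (¬a1 ∨ ¬a3 ∨ ¬a6) forces a6 = False.
  (¬a1 ∨ a5) forces a5 = True.
  (¬a1 ∨ ¬a4) forces a4 = False.
  clause (a4 ∨ a6) is falsified — backtrack.
So a1 = False.
  then (a1 ∨ ¬a6) forces a6 = False.
  then (a4 ∨ a6) forces a4 = True.
  then (a1 ∨ ¬a4 ∨ ¬a5) forces a5 = False.
Set a2 = False.
  then (a1 ∨ a2 ∨ ¬a3) forces a3 = False.
All clauses satisfied.

a1: False; a2: False; a3: False; a4: True; a5: False; a6: False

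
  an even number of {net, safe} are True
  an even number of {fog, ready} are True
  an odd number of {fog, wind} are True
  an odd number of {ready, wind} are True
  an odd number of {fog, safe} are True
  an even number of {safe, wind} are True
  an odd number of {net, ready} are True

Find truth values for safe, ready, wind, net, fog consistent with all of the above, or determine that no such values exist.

safe = False, ready = True, wind = False, net = False, fog = True

{net, safe}: 0 true → even ✓
{fog, ready}: 2 true → even ✓
{fog, wind}: 1 true → odd ✓
{ready, wind}: 1 true → odd ✓
{fog, safe}: 1 true → odd ✓
{safe, wind}: 0 true → even ✓
{net, ready}: 1 true → odd ✓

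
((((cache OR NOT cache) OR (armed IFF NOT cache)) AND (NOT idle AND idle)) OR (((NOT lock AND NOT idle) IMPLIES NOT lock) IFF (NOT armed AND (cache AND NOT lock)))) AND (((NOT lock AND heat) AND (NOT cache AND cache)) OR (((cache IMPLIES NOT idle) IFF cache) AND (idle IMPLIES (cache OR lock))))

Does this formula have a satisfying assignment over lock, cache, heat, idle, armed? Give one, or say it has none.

lock = False, cache = True, heat = False, idle = False, armed = False

  (((cache OR NOT cache) OR (armed IFF NOT cache)) AND (NOT idle AND idle)) OR (((NOT lock AND NOT idle) IMPLIES NOT lock) IFF (NOT armed AND (cache AND NOT lock))) = True
    ((cache OR NOT cache) OR (armed IFF NOT cache)) AND (NOT idle AND idle) = False
      (cache OR NOT cache) OR (armed IFF NOT cache) = True
        cache OR NOT cache = True
          NOT cache = False
        armed IFF NOT cache = True
          NOT cache = False
      NOT idle AND idle = False
        NOT idle = True
    ((NOT lock AND NOT idle) IMPLIES NOT lock) IFF (NOT armed AND (cache AND NOT lock)) = True
      (NOT lock AND NOT idle) IMPLIES NOT lock = True
        NOT lock AND NOT idle = True
          NOT lock = True
          NOT idle = True
        NOT lock = True
      NOT armed AND (cache AND NOT lock) = True
        NOT armed = True
        cache AND NOT lock = True
          NOT lock = True
  ((NOT lock AND heat) AND (NOT cache AND cache)) OR (((cache IMPLIES NOT idle) IFF cache) AND (idle IMPLIES (cache OR lock))) = True
    (NOT lock AND heat) AND (NOT cache AND cache) = False
      NOT lock AND heat = False
        NOT lock = True
      NOT cache AND cache = False
        NOT cache = False
    ((cache IMPLIES NOT idle) IFF cache) AND (idle IMPLIES (cache OR lock)) = True
      (cache IMPLIES NOT idle) IFF cache = True
        cache IMPLIES NOT idle = True
          NOT idle = True
      idle IMPLIES (cache OR lock) = True
        cache OR lock = True
Both conjuncts True, so the formula holds.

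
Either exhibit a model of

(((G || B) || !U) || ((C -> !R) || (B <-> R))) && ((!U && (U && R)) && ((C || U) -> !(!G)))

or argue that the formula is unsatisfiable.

No satisfying assignment exists.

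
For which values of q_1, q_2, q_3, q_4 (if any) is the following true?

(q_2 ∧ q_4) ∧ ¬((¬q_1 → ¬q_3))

q_1: False, q_2: True, q_3: True, q_4: True

  q_2 ∧ q_4 = True
  ¬((¬q_1 → ¬q_3)) = True
    ¬q_1 → ¬q_3 = False
      ¬q_1 = True
      ¬q_3 = False
Both conjuncts True, so the formula holds.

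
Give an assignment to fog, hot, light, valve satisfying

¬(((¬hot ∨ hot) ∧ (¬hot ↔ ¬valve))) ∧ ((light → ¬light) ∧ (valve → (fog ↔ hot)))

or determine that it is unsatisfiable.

fog: False, hot: False, light: False, valve: True

  ¬(((¬hot ∨ hot) ∧ (¬hot ↔ ¬valve))) = True
    (¬hot ∨ hot) ∧ (¬hot ↔ ¬valve) = False
      ¬hot ∨ hot = True
        ¬hot = True
      ¬hot ↔ ¬valve = False
        ¬hot = True
        ¬valve = False
  (light → ¬light) ∧ (valve → (fog ↔ hot)) = True
    light → ¬light = True
      ¬light = True
    valve → (fog ↔ hot) = True
      fog ↔ hot = True
Both conjuncts True, so the formula holds.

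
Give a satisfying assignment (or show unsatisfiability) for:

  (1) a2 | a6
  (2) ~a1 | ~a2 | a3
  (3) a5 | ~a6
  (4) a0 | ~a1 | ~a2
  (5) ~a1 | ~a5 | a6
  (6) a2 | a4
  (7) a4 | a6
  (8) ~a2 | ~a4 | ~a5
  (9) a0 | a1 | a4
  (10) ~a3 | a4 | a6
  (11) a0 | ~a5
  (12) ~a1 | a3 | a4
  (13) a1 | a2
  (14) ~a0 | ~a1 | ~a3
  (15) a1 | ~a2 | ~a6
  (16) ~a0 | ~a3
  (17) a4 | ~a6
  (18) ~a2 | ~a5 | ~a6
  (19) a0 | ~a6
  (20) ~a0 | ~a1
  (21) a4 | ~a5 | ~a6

Set a0 = False.
  then (a0 | ~a5) forces a5 = False.
  then (a0 | ~a6) forces a6 = False.
  then (a2 | a6) forces a2 = True.
  then (a0 | ~a1 | ~a2) forces a1 = False.
  then (a4 | a6) forces a4 = True.
Set a3 = False.
All clauses satisfied.

a0: False; a1: False; a2: True; a3: False; a4: True; a5: False; a6: False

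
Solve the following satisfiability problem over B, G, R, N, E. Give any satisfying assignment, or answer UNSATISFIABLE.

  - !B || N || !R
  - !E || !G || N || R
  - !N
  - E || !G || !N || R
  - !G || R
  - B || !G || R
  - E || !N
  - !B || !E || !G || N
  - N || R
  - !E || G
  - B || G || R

B = False, G = False, R = True, N = False, E = False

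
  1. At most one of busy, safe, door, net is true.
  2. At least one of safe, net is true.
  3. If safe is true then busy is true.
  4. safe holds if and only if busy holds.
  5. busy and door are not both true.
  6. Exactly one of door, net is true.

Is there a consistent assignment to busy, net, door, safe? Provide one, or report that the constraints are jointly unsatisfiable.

busy = False; net = True; door = False; safe = False

  (1) {busy, safe, door, net}: 1 true — at most one ✓
  (2) {safe, net}: 1 true — at least one ✓
  (3) safe=F ⇒ busy: vacuous ✓
  (4) safe=F, busy=F — same ✓
  (5) busy=F, door=F — not both ✓
  (6) {door, net}: 1 true — exactly one ✓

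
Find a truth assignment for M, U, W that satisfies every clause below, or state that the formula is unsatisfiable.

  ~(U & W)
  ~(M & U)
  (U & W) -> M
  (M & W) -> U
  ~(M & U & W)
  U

Unit clause (U) forces U = True.
In (~M | ~U) only ~M is left, so M = False.
In (M | ~U | ~W) only ~W is left, so W = False.
All clauses satisfied.

M: False, U: True, W: False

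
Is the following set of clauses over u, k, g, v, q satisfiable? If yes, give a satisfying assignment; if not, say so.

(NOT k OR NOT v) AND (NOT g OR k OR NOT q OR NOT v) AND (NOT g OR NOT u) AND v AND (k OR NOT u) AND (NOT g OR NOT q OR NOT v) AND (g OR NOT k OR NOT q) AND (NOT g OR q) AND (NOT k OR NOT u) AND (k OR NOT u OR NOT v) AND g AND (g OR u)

The formula is unsatisfiable.

Case g = True:
  (NOT g OR NOT u) forces u = False.
  (v) forces v = True.
  (NOT k OR NOT v) forces k = False.
  (NOT g OR k OR NOT q OR NOT v) forces q = False.
  Clause (NOT g OR q) is falsified — contradiction.
Case g = False:
  Clause (g) is falsified — contradiction.
Both cases fail, so the formula is unsatisfiable.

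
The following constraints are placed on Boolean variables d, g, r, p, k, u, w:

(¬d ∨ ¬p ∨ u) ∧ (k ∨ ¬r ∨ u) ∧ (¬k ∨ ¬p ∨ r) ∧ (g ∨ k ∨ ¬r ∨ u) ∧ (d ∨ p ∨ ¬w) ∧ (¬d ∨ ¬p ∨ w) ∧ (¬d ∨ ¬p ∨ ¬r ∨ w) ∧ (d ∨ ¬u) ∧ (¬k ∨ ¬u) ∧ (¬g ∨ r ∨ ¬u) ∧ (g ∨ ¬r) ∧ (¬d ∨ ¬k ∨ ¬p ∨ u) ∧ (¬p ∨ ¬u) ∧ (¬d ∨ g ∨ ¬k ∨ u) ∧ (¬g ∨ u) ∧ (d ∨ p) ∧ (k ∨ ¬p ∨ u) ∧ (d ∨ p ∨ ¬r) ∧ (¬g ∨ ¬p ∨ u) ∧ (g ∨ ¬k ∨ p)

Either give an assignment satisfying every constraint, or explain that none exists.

d = True; g = False; r = False; p = False; k = False; u = False; w = False

Set d = True.
Set g = False.
  then (g ∨ ¬r) forces r = False.
Set p = False.
  then (g ∨ ¬k ∨ p) forces k = False.
Set u = False.
Set w = False.
All clauses satisfied.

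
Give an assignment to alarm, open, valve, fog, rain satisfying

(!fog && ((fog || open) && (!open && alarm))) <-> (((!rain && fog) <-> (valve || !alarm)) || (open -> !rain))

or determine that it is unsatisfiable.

alarm = False, open = True, valve = False, fog = False, rain = True

  (!fog && ((fog || open) && (!open && alarm))) <-> (((!rain && fog) <-> (valve || !alarm)) || (open -> !rain)) = True
    !fog && ((fog || open) && (!open && alarm)) = False
      !fog = True
      (fog || open) && (!open && alarm) = False
        fog || open = True
        !open && alarm = False
          !open = False
    ((!rain && fog) <-> (valve || !alarm)) || (open -> !rain) = False
      (!rain && fog) <-> (valve || !alarm) = False
        !rain && fog = False
          !rain = False
        valve || !alarm = True
          !alarm = True
      open -> !rain = False
        !rain = False
The formula evaluates to True.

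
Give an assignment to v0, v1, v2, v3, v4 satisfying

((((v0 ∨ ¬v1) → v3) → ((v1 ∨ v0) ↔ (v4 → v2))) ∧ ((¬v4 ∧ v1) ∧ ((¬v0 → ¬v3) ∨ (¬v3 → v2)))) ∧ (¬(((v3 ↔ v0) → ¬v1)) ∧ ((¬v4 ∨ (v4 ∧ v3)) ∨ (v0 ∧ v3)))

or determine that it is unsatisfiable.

v0 = False; v1 = True; v2 = True; v3 = False; v4 = False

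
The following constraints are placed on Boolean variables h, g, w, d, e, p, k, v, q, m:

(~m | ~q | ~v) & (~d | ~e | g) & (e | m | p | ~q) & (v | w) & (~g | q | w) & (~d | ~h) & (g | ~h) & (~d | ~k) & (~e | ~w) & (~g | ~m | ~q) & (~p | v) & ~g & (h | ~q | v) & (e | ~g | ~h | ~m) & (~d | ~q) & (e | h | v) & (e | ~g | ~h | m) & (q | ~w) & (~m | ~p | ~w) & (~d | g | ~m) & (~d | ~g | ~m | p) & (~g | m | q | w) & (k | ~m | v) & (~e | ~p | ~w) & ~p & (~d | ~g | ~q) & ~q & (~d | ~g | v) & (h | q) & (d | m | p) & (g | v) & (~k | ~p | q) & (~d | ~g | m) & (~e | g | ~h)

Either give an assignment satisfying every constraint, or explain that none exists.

No satisfying assignment exists.

Case q = True:
  Clause (~q) is falsified — contradiction.
Case q = False:
  (~g) forces g = False.
  (g | ~h) forces h = False.
  Clause (h | q) is falsified — contradiction.
Both cases fail, so the formula is unsatisfiable.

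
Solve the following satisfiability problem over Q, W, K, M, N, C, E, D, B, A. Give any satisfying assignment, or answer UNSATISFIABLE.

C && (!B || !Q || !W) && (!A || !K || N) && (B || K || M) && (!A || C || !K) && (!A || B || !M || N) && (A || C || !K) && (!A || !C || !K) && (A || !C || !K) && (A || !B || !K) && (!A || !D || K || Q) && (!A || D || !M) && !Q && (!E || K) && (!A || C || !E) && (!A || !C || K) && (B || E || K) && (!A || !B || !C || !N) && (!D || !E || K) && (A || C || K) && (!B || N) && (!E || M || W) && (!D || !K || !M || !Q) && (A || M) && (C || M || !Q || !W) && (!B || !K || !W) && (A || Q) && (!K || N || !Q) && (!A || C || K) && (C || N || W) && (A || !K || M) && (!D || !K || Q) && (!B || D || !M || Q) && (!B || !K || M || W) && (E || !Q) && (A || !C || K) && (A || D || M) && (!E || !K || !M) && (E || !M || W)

Case Q = True:
  Clause (!Q) is falsified — contradiction.
Case Q = False:
  (C) forces C = True.
  (A || Q) forces A = True.
  (!A || !C || !K) forces K = False.
  Clause (!A || !C || K) is falsified — contradiction.
Both cases fail, so the formula is unsatisfiable.

Unsatisfiable — no assignment works.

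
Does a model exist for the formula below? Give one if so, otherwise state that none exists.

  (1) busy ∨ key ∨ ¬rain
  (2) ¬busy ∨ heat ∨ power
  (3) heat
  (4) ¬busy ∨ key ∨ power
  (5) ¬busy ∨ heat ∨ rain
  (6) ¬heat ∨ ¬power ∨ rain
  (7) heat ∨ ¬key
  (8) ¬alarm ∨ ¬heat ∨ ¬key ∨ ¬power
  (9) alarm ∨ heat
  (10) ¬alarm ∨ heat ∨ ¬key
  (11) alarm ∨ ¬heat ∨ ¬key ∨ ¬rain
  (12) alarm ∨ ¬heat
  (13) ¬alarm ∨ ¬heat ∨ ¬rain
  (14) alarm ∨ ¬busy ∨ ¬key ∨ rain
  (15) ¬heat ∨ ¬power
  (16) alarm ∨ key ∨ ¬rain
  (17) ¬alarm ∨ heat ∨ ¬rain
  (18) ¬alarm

The formula is unsatisfiable.

Case heat = True:
  (alarm ∨ ¬heat) forces alarm = True.
  Clause (¬alarm) is falsified — contradiction.
Case heat = False:
  Clause (heat) is falsified — contradiction.
Both cases fail, so the formula is unsatisfiable.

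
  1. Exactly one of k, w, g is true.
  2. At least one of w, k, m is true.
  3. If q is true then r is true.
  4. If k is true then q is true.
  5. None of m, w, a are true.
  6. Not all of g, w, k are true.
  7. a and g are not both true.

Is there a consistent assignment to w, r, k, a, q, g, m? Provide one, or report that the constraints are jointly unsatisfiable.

w = False, r = True, k = True, a = False, q = True, g = False, m = False

  (1) {k, w, g}: 1 true — exactly one ✓
  (2) {w, k, m}: 1 true — at least one ✓
  (3) q=T ⇒ r: T ✓
  (4) k=T ⇒ q: T ✓
  (5) {m, w, a}: 0 true — none ✓
  (6) {g, w, k}: 1/3 true — not all ✓
  (7) a=F, g=F — not both ✓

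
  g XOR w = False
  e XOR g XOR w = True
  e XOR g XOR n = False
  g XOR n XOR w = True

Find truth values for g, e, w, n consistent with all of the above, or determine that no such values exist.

g=F, e=T, w=F, n=T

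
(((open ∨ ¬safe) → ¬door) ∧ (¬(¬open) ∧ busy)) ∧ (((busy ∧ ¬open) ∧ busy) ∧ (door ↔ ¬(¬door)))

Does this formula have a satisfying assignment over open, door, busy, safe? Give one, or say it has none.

Case open = True: the conjunct ¬open is False.
Case open = False: the conjunct ¬(¬open) becomes ¬(¬False) = False.
Both cases fail — unsatisfiable.

Unsatisfiable — no assignment works.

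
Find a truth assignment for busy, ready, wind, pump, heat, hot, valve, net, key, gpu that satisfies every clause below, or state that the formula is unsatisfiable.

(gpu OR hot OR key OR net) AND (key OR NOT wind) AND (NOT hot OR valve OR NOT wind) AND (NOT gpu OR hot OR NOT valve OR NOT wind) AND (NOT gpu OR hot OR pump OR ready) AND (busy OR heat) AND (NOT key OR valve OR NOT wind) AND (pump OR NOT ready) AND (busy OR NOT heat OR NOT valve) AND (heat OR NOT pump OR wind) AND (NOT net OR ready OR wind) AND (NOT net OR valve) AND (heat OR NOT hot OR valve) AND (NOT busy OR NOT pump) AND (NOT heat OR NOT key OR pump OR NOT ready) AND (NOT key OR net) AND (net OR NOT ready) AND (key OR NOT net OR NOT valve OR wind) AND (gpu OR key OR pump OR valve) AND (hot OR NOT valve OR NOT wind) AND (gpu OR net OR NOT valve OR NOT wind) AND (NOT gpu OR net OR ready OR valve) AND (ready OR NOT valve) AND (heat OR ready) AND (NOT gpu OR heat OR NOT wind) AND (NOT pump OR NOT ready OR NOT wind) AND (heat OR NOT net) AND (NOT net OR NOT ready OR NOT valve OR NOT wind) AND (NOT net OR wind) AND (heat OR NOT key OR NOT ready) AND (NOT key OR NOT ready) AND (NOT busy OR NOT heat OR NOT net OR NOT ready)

busy = False, ready = False, wind = False, pump = True, heat = True, hot = True, valve = False, net = False, key = False, gpu = False

Set busy = False.
  then (busy OR heat) forces heat = True.
  then (busy OR NOT heat OR NOT valve) forces valve = False.
  then (NOT net OR valve) forces net = False.
  then (NOT key OR net) forces key = False.
  then (net OR NOT ready) forces ready = False.
  then (NOT gpu OR net OR ready OR valve) forces gpu = False.
  then (gpu OR hot OR key OR net) forces hot = True.
  then (key OR NOT wind) forces wind = False.
  then (gpu OR key OR pump OR valve) forces pump = True.
All clauses satisfied.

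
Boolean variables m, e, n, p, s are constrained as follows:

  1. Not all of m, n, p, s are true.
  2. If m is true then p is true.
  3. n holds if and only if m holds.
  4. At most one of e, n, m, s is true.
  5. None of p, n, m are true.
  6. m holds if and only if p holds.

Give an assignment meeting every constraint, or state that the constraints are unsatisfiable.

m = False, e = True, n = False, p = False, s = False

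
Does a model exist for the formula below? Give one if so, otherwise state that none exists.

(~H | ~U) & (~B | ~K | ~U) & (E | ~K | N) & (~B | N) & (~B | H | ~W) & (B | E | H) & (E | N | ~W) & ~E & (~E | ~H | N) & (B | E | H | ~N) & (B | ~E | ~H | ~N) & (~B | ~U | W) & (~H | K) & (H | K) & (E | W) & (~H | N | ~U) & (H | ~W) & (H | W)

U: False, E: False, N: True, K: True, B: False, W: True, H: True

Unit clause (~E) forces E = False.
In (E | W) only W is left, so W = True.
In (H | ~W) only H is left, so H = True.
In (~H | ~U) only ~U is left, so U = False.
In (E | N | ~W) only N is left, so N = True.
In (~H | K) only K is left, so K = True.
Set B = False.
All clauses satisfied.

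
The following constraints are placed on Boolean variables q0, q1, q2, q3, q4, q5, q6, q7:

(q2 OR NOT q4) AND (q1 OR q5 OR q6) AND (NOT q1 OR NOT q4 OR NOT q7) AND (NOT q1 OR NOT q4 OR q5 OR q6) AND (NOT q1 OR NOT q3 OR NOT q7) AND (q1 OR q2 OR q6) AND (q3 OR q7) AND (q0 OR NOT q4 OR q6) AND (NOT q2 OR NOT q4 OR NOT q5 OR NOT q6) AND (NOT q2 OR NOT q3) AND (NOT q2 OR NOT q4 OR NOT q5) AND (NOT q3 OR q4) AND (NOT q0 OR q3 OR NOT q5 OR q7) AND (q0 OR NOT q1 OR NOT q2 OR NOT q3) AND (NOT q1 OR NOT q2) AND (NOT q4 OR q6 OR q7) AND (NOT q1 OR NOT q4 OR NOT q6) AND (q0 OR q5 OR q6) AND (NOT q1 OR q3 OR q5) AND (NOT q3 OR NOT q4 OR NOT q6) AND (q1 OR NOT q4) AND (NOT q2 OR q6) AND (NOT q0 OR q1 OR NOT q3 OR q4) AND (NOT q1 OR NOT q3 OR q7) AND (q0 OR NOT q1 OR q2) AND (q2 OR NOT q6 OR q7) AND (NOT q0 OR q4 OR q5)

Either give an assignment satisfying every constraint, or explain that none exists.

q0: True; q1: True; q2: False; q3: False; q4: False; q5: True; q6: True; q7: True

Set q0 = True.
Set q1 = True.
  then (NOT q1 OR NOT q2) forces q2 = False.
  then (q2 OR NOT q4) forces q4 = False.
  then (NOT q3 OR q4) forces q3 = False.
  then (NOT q1 OR q3 OR q5) forces q5 = True.
  then (q3 OR q7) forces q7 = True.
Set q6 = True.
All clauses satisfied.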